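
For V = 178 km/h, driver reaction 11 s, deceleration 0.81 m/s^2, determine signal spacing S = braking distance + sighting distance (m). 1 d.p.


V = 178 / 3.6 = 49.4444 m/s
Braking distance = 49.4444^2 / (2*0.81) = 1509.1068 m
Sighting distance = 49.4444 * 11 = 543.8889 m
S = 1509.1068 + 543.8889 = 2053.0 m

2053.0


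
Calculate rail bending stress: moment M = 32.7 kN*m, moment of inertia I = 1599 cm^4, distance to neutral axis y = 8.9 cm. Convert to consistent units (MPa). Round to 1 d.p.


Convert units:
M = 32.7 kN*m = 32700000 N*mm
y = 8.9 cm = 89 mm
I = 1599 cm^4 = 15990000 mm^4
sigma = 32700000 * 89 / 15990000
sigma = 182.0 MPa

182.0


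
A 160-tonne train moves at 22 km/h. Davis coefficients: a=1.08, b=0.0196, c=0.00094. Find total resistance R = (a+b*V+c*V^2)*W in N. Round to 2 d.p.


b*V = 0.0196 * 22 = 0.4312
c*V^2 = 0.00094 * 484 = 0.45496
R_per_t = 1.08 + 0.4312 + 0.45496 = 1.96616 N/t
R_total = 1.96616 * 160 = 314.59 N

314.59


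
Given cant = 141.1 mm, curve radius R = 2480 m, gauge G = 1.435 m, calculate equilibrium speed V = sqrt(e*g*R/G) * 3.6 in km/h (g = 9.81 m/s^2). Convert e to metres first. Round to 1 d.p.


Convert cant: e = 141.1 mm = 0.1411 m
V_ms = sqrt(0.1411 * 9.81 * 2480 / 1.435)
V_ms = sqrt(2392.190718) = 48.91 m/s
V = 48.91 * 3.6 = 176.1 km/h

176.1


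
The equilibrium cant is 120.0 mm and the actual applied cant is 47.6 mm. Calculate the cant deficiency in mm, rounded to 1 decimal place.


Cant deficiency = equilibrium cant - actual cant
CD = 120.0 - 47.6
CD = 72.4 mm

72.4


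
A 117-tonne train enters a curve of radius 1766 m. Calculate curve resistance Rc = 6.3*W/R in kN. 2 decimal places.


Rc = 6.3 * W / R
Rc = 6.3 * 117 / 1766
Rc = 737.1 / 1766
Rc = 0.42 kN

0.42


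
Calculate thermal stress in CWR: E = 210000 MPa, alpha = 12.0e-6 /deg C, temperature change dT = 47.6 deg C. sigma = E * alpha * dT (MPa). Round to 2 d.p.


sigma = E * alpha * dT
sigma = 210000 * 12.0e-6 * 47.6
sigma = 2.52 * 47.6
sigma = 119.95 MPa

119.95


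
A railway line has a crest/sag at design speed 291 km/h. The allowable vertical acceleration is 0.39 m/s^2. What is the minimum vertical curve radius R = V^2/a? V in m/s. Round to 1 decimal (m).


Convert speed: V = 291 / 3.6 = 80.8333 m/s
V^2 = 6534.0278 m^2/s^2
R_v = 6534.0278 / 0.39
R_v = 16753.9 m

16753.9


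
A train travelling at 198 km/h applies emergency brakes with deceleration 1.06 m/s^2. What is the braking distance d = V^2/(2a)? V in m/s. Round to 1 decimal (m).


Convert speed: V = 198 / 3.6 = 55.0 m/s
V^2 = 3025.0
d = 3025.0 / (2 * 1.06)
d = 3025.0 / 2.12
d = 1426.9 m

1426.9


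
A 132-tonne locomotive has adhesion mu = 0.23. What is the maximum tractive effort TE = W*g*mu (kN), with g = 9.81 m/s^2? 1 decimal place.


TE_max = W * g * mu
TE_max = 132 * 9.81 * 0.23
TE_max = 1294.92 * 0.23
TE_max = 297.8 kN

297.8


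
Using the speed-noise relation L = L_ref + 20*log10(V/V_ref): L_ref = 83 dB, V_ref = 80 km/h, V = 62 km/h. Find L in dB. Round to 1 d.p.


V/V_ref = 62 / 80 = 0.775
log10(0.775) = -0.110698
20 * -0.110698 = -2.214
L = 83 + -2.214 = 80.8 dB

80.8


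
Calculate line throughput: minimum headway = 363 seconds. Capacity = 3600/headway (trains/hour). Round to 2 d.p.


Capacity = 3600 / headway
Capacity = 3600 / 363
Capacity = 9.92 trains/hour

9.92


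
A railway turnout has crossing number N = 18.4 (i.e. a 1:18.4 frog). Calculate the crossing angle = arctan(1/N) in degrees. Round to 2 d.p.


1/N = 1/18.4 = 0.054348
angle = arctan(0.054348) = 0.054294 rad
angle = 0.054294 * 180/pi = 3.11 degrees

3.11


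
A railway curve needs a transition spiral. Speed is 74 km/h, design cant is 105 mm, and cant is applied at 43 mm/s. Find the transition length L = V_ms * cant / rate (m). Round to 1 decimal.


Convert speed: V = 74 / 3.6 = 20.5556 m/s
L = 20.5556 * 105 / 43
L = 2158.3333 / 43
L = 50.2 m

50.2


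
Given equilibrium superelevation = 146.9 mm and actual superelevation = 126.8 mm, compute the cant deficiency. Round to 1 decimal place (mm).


Cant deficiency = equilibrium cant - actual cant
CD = 146.9 - 126.8
CD = 20.1 mm

20.1


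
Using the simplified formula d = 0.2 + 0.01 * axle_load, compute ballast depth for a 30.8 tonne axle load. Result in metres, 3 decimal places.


d = 0.2 + 0.01 * 30.8
d = 0.2 + 0.308
d = 0.508 m

0.508


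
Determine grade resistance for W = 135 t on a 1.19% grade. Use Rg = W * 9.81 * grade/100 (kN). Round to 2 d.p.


Rg = W * 9.81 * grade / 100
Rg = 135 * 9.81 * 1.19 / 100
Rg = 1324.35 * 0.0119
Rg = 15.76 kN

15.76


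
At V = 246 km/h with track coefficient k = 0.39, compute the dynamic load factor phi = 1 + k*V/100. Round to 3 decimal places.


phi = 1 + k * V / 100
phi = 1 + 0.39 * 246 / 100
phi = 1 + 0.9594
phi = 1.959

1.959


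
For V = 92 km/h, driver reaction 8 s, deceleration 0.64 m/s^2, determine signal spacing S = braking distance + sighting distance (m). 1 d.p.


V = 92 / 3.6 = 25.5556 m/s
Braking distance = 25.5556^2 / (2*0.64) = 510.2238 m
Sighting distance = 25.5556 * 8 = 204.4444 m
S = 510.2238 + 204.4444 = 714.7 m

714.7


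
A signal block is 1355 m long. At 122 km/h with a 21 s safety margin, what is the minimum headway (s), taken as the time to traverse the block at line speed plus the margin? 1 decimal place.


V = 122 / 3.6 = 33.8889 m/s
Block traversal time = 1355 / 33.8889 = 39.9836 s
Headway = 39.9836 + 21
Headway = 61.0 s

61.0


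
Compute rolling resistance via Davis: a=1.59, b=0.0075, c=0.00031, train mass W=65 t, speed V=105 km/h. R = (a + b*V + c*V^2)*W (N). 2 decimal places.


b*V = 0.0075 * 105 = 0.7875
c*V^2 = 0.00031 * 11025 = 3.41775
R_per_t = 1.59 + 0.7875 + 3.41775 = 5.79525 N/t
R_total = 5.79525 * 65 = 376.69 N

376.69


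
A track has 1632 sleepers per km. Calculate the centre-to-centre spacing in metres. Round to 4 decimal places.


Spacing = 1000 m / number of sleepers
Spacing = 1000 / 1632
Spacing = 0.6127 m

0.6127


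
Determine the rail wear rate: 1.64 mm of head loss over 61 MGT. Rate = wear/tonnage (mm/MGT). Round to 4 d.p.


Wear rate = total wear / cumulative tonnage
Rate = 1.64 / 61
Rate = 0.0269 mm/MGT

0.0269


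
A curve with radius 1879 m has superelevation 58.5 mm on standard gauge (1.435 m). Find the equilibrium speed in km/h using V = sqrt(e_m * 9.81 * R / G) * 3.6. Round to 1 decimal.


Convert cant: e = 58.5 mm = 0.0585 m
V_ms = sqrt(0.0585 * 9.81 * 1879 / 1.435)
V_ms = sqrt(751.449418) = 27.4126 m/s
V = 27.4126 * 3.6 = 98.7 km/h

98.7


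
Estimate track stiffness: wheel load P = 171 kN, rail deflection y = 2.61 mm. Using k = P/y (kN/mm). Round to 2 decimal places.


Track stiffness k = P / y
k = 171 / 2.61
k = 65.52 kN/mm

65.52


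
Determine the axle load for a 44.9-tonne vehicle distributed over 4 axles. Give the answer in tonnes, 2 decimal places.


Load per axle = total weight / number of axles
Load = 44.9 / 4
Load = 11.23 tonnes

11.23


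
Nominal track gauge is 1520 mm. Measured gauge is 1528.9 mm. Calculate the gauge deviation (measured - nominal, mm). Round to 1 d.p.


Deviation = measured - nominal
Deviation = 1528.9 - 1520
Deviation = 8.9 mm

8.9


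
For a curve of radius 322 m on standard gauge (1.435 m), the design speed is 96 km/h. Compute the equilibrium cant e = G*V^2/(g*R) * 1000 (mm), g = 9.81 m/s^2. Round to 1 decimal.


Convert speed: V = 96 / 3.6 = 26.6667 m/s
Apply formula: e = 1.435 * 26.6667^2 / (9.81 * 322)
e = 1.435 * 711.1111 / 3158.82
e = 0.323046 m = 323.0 mm

323.0


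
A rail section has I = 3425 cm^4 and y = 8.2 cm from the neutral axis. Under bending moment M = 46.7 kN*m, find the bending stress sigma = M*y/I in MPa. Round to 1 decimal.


Convert units:
M = 46.7 kN*m = 46700000 N*mm
y = 8.2 cm = 82 mm
I = 3425 cm^4 = 34250000 mm^4
sigma = 46700000 * 82 / 34250000
sigma = 111.8 MPa

111.8


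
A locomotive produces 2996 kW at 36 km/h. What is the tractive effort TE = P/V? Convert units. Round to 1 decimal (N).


Convert: P = 2996 kW = 2996000 W
V = 36 / 3.6 = 10.0 m/s
TE = 2996000 / 10.0
TE = 299600.0 N

299600.0


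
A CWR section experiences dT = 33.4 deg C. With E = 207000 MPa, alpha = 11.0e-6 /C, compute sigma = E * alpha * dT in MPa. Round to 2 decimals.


sigma = E * alpha * dT
sigma = 207000 * 11.0e-6 * 33.4
sigma = 2.277 * 33.4
sigma = 76.05 MPa

76.05


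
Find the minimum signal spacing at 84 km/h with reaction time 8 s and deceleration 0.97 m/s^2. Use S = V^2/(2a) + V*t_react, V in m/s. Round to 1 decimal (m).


V = 84 / 3.6 = 23.3333 m/s
Braking distance = 23.3333^2 / (2*0.97) = 280.6415 m
Sighting distance = 23.3333 * 8 = 186.6667 m
S = 280.6415 + 186.6667 = 467.3 m

467.3


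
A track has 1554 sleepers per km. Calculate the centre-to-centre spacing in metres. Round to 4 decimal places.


Spacing = 1000 m / number of sleepers
Spacing = 1000 / 1554
Spacing = 0.6435 m

0.6435


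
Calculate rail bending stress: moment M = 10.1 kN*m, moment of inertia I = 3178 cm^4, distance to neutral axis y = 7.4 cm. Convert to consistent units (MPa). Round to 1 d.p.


Convert units:
M = 10.1 kN*m = 10100000 N*mm
y = 7.4 cm = 74 mm
I = 3178 cm^4 = 31780000 mm^4
sigma = 10100000 * 74 / 31780000
sigma = 23.5 MPa

23.5


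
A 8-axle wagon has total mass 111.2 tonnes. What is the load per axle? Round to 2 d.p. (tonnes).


Load per axle = total weight / number of axles
Load = 111.2 / 8
Load = 13.90 tonnes

13.90


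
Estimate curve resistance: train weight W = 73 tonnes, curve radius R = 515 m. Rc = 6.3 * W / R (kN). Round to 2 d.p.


Rc = 6.3 * W / R
Rc = 6.3 * 73 / 515
Rc = 459.9 / 515
Rc = 0.89 kN

0.89


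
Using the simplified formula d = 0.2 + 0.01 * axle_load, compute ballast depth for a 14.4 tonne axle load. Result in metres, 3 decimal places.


d = 0.2 + 0.01 * 14.4
d = 0.2 + 0.144
d = 0.344 m

0.344


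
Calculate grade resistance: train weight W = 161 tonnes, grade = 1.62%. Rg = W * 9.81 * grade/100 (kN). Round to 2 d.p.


Rg = W * 9.81 * grade / 100
Rg = 161 * 9.81 * 1.62 / 100
Rg = 1579.41 * 0.0162
Rg = 25.59 kN

25.59


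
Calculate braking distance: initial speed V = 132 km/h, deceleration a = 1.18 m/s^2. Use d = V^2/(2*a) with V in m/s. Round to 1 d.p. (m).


Convert speed: V = 132 / 3.6 = 36.6667 m/s
V^2 = 1344.4444
d = 1344.4444 / (2 * 1.18)
d = 1344.4444 / 2.36
d = 569.7 m

569.7


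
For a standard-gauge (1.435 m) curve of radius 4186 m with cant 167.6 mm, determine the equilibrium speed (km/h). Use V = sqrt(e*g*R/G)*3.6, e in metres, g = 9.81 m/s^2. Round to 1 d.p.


Convert cant: e = 167.6 mm = 0.1676 m
V_ms = sqrt(0.1676 * 9.81 * 4186 / 1.435)
V_ms = sqrt(4796.123356) = 69.254 m/s
V = 69.254 * 3.6 = 249.3 km/h

249.3


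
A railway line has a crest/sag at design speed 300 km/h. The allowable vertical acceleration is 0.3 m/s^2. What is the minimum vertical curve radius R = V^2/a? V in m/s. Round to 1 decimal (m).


Convert speed: V = 300 / 3.6 = 83.3333 m/s
V^2 = 6944.4444 m^2/s^2
R_v = 6944.4444 / 0.3
R_v = 23148.1 m

23148.1


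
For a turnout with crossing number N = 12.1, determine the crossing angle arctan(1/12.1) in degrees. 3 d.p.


1/N = 1/12.1 = 0.082645
angle = arctan(0.082645) = 0.082457 rad
angle = 0.082457 * 180/pi = 4.724 degrees

4.724


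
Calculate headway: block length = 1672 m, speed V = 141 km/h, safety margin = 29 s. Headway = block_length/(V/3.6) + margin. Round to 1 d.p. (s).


V = 141 / 3.6 = 39.1667 m/s
Block traversal time = 1672 / 39.1667 = 42.6894 s
Headway = 42.6894 + 29
Headway = 71.7 s

71.7


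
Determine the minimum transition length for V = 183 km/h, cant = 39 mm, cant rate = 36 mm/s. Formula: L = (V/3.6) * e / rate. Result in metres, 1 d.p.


Convert speed: V = 183 / 3.6 = 50.8333 m/s
L = 50.8333 * 39 / 36
L = 1982.5 / 36
L = 55.1 m

55.1


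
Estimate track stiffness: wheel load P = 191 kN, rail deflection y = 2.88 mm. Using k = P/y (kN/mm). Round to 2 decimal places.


Track stiffness k = P / y
k = 191 / 2.88
k = 66.32 kN/mm

66.32


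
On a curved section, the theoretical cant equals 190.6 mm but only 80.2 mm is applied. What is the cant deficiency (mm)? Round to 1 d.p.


Cant deficiency = equilibrium cant - actual cant
CD = 190.6 - 80.2
CD = 110.4 mm

110.4


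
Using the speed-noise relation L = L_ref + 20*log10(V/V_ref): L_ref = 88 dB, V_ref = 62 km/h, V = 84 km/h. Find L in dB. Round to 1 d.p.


V/V_ref = 84 / 62 = 1.354839
log10(1.354839) = 0.131888
20 * 0.131888 = 2.6378
L = 88 + 2.6378 = 90.6 dB

90.6


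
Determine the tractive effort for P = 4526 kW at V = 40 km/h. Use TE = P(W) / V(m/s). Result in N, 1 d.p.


Convert: P = 4526 kW = 4526000 W
V = 40 / 3.6 = 11.1111 m/s
TE = 4526000 / 11.1111
TE = 407340.0 N

407340.0


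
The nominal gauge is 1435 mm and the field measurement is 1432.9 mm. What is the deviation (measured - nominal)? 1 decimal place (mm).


Deviation = measured - nominal
Deviation = 1432.9 - 1435
Deviation = -2.1 mm

-2.1


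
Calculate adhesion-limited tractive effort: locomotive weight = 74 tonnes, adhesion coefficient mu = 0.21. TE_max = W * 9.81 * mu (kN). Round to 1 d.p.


TE_max = W * g * mu
TE_max = 74 * 9.81 * 0.21
TE_max = 725.94 * 0.21
TE_max = 152.4 kN

152.4


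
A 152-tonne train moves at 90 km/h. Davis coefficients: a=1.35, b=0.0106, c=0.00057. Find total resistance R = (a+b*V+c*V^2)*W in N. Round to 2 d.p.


b*V = 0.0106 * 90 = 0.954
c*V^2 = 0.00057 * 8100 = 4.617
R_per_t = 1.35 + 0.954 + 4.617 = 6.921 N/t
R_total = 6.921 * 152 = 1051.99 N

1051.99


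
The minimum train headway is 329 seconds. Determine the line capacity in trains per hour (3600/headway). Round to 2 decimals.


Capacity = 3600 / headway
Capacity = 3600 / 329
Capacity = 10.94 trains/hour

10.94


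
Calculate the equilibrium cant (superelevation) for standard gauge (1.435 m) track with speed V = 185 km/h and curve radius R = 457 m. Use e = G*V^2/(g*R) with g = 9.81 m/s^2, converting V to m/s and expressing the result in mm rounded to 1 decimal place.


Convert speed: V = 185 / 3.6 = 51.3889 m/s
Apply formula: e = 1.435 * 51.3889^2 / (9.81 * 457)
e = 1.435 * 2640.8179 / 4483.17
e = 0.845289 m = 845.3 mm

845.3


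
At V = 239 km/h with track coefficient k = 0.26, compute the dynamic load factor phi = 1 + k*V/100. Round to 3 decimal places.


phi = 1 + k * V / 100
phi = 1 + 0.26 * 239 / 100
phi = 1 + 0.6214
phi = 1.621

1.621


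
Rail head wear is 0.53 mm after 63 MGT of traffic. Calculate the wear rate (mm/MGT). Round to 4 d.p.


Wear rate = total wear / cumulative tonnage
Rate = 0.53 / 63
Rate = 0.0084 mm/MGT

0.0084


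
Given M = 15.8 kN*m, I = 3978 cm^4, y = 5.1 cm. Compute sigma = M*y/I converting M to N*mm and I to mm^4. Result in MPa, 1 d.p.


Convert units:
M = 15.8 kN*m = 15800000 N*mm
y = 5.1 cm = 51 mm
I = 3978 cm^4 = 39780000 mm^4
sigma = 15800000 * 51 / 39780000
sigma = 20.3 MPa

20.3


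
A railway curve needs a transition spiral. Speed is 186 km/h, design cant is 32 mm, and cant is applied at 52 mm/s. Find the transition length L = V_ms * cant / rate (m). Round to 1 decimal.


Convert speed: V = 186 / 3.6 = 51.6667 m/s
L = 51.6667 * 32 / 52
L = 1653.3333 / 52
L = 31.8 m

31.8


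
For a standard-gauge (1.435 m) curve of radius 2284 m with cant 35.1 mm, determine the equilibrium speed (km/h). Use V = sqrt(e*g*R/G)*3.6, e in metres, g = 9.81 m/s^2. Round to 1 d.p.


Convert cant: e = 35.1 mm = 0.0351 m
V_ms = sqrt(0.0351 * 9.81 * 2284 / 1.435)
V_ms = sqrt(548.050177) = 23.4105 m/s
V = 23.4105 * 3.6 = 84.3 km/h

84.3


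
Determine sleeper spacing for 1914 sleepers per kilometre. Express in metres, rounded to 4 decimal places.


Spacing = 1000 m / number of sleepers
Spacing = 1000 / 1914
Spacing = 0.5225 m

0.5225


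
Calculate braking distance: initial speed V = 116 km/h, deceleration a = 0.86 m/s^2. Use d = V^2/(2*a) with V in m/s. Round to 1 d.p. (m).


Convert speed: V = 116 / 3.6 = 32.2222 m/s
V^2 = 1038.2716
d = 1038.2716 / (2 * 0.86)
d = 1038.2716 / 1.72
d = 603.6 m

603.6


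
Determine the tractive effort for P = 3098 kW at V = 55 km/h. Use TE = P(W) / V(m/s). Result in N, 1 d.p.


Convert: P = 3098 kW = 3098000 W
V = 55 / 3.6 = 15.2778 m/s
TE = 3098000 / 15.2778
TE = 202778.2 N

202778.2


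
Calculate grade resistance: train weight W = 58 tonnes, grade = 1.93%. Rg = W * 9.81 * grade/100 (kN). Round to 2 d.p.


Rg = W * 9.81 * grade / 100
Rg = 58 * 9.81 * 1.93 / 100
Rg = 568.98 * 0.0193
Rg = 10.98 kN

10.98


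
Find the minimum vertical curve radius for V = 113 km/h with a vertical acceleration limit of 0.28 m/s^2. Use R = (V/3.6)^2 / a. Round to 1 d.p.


Convert speed: V = 113 / 3.6 = 31.3889 m/s
V^2 = 985.2623 m^2/s^2
R_v = 985.2623 / 0.28
R_v = 3518.8 m

3518.8


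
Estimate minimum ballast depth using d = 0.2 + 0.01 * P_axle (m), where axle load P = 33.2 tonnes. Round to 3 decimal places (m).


d = 0.2 + 0.01 * 33.2
d = 0.2 + 0.332
d = 0.532 m

0.532


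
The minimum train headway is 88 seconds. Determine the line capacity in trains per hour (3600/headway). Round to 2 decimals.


Capacity = 3600 / headway
Capacity = 3600 / 88
Capacity = 40.91 trains/hour

40.91


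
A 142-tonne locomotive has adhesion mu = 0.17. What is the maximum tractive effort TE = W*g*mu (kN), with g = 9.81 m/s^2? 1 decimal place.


TE_max = W * g * mu
TE_max = 142 * 9.81 * 0.17
TE_max = 1393.02 * 0.17
TE_max = 236.8 kN

236.8


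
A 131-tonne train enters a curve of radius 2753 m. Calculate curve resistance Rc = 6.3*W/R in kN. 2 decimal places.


Rc = 6.3 * W / R
Rc = 6.3 * 131 / 2753
Rc = 825.3 / 2753
Rc = 0.30 kN

0.30


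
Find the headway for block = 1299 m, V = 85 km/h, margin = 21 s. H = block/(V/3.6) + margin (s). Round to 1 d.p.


V = 85 / 3.6 = 23.6111 m/s
Block traversal time = 1299 / 23.6111 = 55.0165 s
Headway = 55.0165 + 21
Headway = 76.0 s

76.0


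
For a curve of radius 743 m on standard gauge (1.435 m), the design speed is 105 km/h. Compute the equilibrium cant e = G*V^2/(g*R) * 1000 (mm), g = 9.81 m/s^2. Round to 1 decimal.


Convert speed: V = 105 / 3.6 = 29.1667 m/s
Apply formula: e = 1.435 * 29.1667^2 / (9.81 * 743)
e = 1.435 * 850.6944 / 7288.83
e = 0.167482 m = 167.5 mm

167.5


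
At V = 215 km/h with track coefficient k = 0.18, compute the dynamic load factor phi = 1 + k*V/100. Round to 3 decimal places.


phi = 1 + k * V / 100
phi = 1 + 0.18 * 215 / 100
phi = 1 + 0.387
phi = 1.387

1.387


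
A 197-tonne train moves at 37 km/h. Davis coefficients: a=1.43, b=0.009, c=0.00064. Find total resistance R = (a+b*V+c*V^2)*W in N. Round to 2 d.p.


b*V = 0.009 * 37 = 0.333
c*V^2 = 0.00064 * 1369 = 0.87616
R_per_t = 1.43 + 0.333 + 0.87616 = 2.63916 N/t
R_total = 2.63916 * 197 = 519.91 N

519.91


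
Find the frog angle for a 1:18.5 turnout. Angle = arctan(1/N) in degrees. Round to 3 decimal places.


1/N = 1/18.5 = 0.054054
angle = arctan(0.054054) = 0.054002 rad
angle = 0.054002 * 180/pi = 3.094 degrees

3.094


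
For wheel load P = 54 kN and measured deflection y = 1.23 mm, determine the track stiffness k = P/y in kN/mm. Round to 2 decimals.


Track stiffness k = P / y
k = 54 / 1.23
k = 43.90 kN/mm

43.90


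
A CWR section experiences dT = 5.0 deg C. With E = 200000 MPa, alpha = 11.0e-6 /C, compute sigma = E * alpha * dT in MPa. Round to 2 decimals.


sigma = E * alpha * dT
sigma = 200000 * 11.0e-6 * 5.0
sigma = 2.2 * 5.0
sigma = 11.00 MPa

11.00


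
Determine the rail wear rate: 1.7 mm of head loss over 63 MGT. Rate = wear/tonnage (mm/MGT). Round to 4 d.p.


Wear rate = total wear / cumulative tonnage
Rate = 1.7 / 63
Rate = 0.0270 mm/MGT

0.0270


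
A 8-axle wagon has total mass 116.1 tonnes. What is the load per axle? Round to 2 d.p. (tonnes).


Load per axle = total weight / number of axles
Load = 116.1 / 8
Load = 14.51 tonnes

14.51


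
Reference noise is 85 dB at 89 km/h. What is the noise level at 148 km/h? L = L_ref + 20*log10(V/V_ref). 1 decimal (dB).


V/V_ref = 148 / 89 = 1.662921
log10(1.662921) = 0.220872
20 * 0.220872 = 4.4174
L = 85 + 4.4174 = 89.4 dB

89.4


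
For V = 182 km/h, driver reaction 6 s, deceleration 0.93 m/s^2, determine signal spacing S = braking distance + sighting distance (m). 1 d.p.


V = 182 / 3.6 = 50.5556 m/s
Braking distance = 50.5556^2 / (2*0.93) = 1374.1205 m
Sighting distance = 50.5556 * 6 = 303.3333 m
S = 1374.1205 + 303.3333 = 1677.5 m

1677.5


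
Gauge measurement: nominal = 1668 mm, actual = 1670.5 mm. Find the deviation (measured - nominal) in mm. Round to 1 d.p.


Deviation = measured - nominal
Deviation = 1670.5 - 1668
Deviation = 2.5 mm

2.5


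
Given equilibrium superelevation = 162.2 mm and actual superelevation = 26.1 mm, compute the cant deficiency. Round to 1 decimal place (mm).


Cant deficiency = equilibrium cant - actual cant
CD = 162.2 - 26.1
CD = 136.1 mm

136.1


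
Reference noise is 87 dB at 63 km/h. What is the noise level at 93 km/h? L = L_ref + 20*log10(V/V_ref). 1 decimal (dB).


V/V_ref = 93 / 63 = 1.47619
log10(1.47619) = 0.169142
20 * 0.169142 = 3.3828
L = 87 + 3.3828 = 90.4 dB

90.4


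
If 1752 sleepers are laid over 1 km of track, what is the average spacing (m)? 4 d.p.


Spacing = 1000 m / number of sleepers
Spacing = 1000 / 1752
Spacing = 0.5708 m

0.5708


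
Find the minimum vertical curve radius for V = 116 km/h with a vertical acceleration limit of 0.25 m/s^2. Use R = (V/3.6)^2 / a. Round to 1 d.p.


Convert speed: V = 116 / 3.6 = 32.2222 m/s
V^2 = 1038.2716 m^2/s^2
R_v = 1038.2716 / 0.25
R_v = 4153.1 m

4153.1


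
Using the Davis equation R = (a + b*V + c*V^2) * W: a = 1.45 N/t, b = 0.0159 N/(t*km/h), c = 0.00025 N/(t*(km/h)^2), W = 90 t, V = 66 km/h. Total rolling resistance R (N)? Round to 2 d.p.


b*V = 0.0159 * 66 = 1.0494
c*V^2 = 0.00025 * 4356 = 1.089
R_per_t = 1.45 + 1.0494 + 1.089 = 3.5884 N/t
R_total = 3.5884 * 90 = 322.96 N

322.96


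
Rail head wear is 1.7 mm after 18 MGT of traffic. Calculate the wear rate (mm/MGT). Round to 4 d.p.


Wear rate = total wear / cumulative tonnage
Rate = 1.7 / 18
Rate = 0.0944 mm/MGT

0.0944


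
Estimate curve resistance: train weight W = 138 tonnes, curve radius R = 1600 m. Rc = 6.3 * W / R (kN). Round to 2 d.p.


Rc = 6.3 * W / R
Rc = 6.3 * 138 / 1600
Rc = 869.4 / 1600
Rc = 0.54 kN

0.54


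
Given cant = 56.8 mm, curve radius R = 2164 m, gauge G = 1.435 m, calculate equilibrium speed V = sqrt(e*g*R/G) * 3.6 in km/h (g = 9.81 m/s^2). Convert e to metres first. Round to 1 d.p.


Convert cant: e = 56.8 mm = 0.0568 m
V_ms = sqrt(0.0568 * 9.81 * 2164 / 1.435)
V_ms = sqrt(840.27743) = 28.9875 m/s
V = 28.9875 * 3.6 = 104.4 km/h

104.4


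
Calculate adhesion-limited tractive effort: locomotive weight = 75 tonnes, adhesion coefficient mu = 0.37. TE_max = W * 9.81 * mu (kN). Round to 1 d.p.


TE_max = W * g * mu
TE_max = 75 * 9.81 * 0.37
TE_max = 735.75 * 0.37
TE_max = 272.2 kN

272.2


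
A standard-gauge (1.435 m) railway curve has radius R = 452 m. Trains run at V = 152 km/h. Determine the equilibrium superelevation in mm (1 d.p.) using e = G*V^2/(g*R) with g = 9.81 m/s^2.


Convert speed: V = 152 / 3.6 = 42.2222 m/s
Apply formula: e = 1.435 * 42.2222^2 / (9.81 * 452)
e = 1.435 * 1782.716 / 4434.12
e = 0.576935 m = 576.9 mm

576.9


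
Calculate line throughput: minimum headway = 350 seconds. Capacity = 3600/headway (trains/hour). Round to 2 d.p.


Capacity = 3600 / headway
Capacity = 3600 / 350
Capacity = 10.29 trains/hour

10.29


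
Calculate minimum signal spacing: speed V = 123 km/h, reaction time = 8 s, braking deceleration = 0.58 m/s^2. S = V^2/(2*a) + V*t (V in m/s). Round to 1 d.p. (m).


V = 123 / 3.6 = 34.1667 m/s
Braking distance = 34.1667^2 / (2*0.58) = 1006.3458 m
Sighting distance = 34.1667 * 8 = 273.3333 m
S = 1006.3458 + 273.3333 = 1279.7 m

1279.7


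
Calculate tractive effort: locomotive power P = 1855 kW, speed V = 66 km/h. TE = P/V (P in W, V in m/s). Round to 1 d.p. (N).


Convert: P = 1855 kW = 1855000 W
V = 66 / 3.6 = 18.3333 m/s
TE = 1855000 / 18.3333
TE = 101181.8 N

101181.8


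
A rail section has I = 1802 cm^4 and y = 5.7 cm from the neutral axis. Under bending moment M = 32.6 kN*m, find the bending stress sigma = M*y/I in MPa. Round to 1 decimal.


Convert units:
M = 32.6 kN*m = 32600000 N*mm
y = 5.7 cm = 57 mm
I = 1802 cm^4 = 18020000 mm^4
sigma = 32600000 * 57 / 18020000
sigma = 103.1 MPa

103.1


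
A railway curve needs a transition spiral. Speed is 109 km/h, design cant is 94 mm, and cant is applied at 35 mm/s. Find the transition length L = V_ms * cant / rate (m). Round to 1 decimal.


Convert speed: V = 109 / 3.6 = 30.2778 m/s
L = 30.2778 * 94 / 35
L = 2846.1111 / 35
L = 81.3 m

81.3


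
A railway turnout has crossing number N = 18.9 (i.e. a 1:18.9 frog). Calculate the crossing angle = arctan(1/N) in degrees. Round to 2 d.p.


1/N = 1/18.9 = 0.05291
angle = arctan(0.05291) = 0.052861 rad
angle = 0.052861 * 180/pi = 3.03 degrees

3.03


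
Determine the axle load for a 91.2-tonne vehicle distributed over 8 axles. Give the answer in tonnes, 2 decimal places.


Load per axle = total weight / number of axles
Load = 91.2 / 8
Load = 11.40 tonnes

11.40


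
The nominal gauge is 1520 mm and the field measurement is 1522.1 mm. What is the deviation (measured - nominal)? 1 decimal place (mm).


Deviation = measured - nominal
Deviation = 1522.1 - 1520
Deviation = 2.1 mm

2.1


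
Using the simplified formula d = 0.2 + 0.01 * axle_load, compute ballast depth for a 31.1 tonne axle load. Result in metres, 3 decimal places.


d = 0.2 + 0.01 * 31.1
d = 0.2 + 0.311
d = 0.511 m

0.511


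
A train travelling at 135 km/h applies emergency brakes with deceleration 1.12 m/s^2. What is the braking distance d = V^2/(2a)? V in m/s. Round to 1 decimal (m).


Convert speed: V = 135 / 3.6 = 37.5 m/s
V^2 = 1406.25
d = 1406.25 / (2 * 1.12)
d = 1406.25 / 2.24
d = 627.8 m

627.8


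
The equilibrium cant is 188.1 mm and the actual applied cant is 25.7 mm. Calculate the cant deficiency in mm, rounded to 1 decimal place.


Cant deficiency = equilibrium cant - actual cant
CD = 188.1 - 25.7
CD = 162.4 mm

162.4


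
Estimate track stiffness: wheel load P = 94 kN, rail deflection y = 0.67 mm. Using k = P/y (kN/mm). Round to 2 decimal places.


Track stiffness k = P / y
k = 94 / 0.67
k = 140.30 kN/mm

140.30


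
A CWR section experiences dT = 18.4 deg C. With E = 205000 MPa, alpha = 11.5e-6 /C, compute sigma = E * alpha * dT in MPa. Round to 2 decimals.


sigma = E * alpha * dT
sigma = 205000 * 11.5e-6 * 18.4
sigma = 2.3575 * 18.4
sigma = 43.38 MPa

43.38


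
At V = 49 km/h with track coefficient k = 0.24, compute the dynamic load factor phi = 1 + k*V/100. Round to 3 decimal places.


phi = 1 + k * V / 100
phi = 1 + 0.24 * 49 / 100
phi = 1 + 0.1176
phi = 1.118

1.118


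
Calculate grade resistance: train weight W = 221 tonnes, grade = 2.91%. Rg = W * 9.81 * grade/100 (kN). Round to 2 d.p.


Rg = W * 9.81 * grade / 100
Rg = 221 * 9.81 * 2.91 / 100
Rg = 2168.01 * 0.0291
Rg = 63.09 kN

63.09


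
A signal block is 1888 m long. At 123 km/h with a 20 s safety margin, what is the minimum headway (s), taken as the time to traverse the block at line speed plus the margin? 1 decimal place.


V = 123 / 3.6 = 34.1667 m/s
Block traversal time = 1888 / 34.1667 = 55.2585 s
Headway = 55.2585 + 20
Headway = 75.3 s

75.3


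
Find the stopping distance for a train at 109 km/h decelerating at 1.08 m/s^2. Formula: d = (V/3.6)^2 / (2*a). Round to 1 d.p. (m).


Convert speed: V = 109 / 3.6 = 30.2778 m/s
V^2 = 916.7438
d = 916.7438 / (2 * 1.08)
d = 916.7438 / 2.16
d = 424.4 m

424.4


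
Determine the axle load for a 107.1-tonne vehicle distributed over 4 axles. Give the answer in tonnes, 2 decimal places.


Load per axle = total weight / number of axles
Load = 107.1 / 4
Load = 26.78 tonnes

26.78


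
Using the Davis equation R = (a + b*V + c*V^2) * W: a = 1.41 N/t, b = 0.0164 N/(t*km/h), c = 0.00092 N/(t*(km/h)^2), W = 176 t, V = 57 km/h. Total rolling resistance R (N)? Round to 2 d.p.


b*V = 0.0164 * 57 = 0.9348
c*V^2 = 0.00092 * 3249 = 2.98908
R_per_t = 1.41 + 0.9348 + 2.98908 = 5.33388 N/t
R_total = 5.33388 * 176 = 938.76 N

938.76


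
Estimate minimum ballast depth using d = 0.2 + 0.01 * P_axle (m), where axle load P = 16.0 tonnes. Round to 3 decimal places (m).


d = 0.2 + 0.01 * 16.0
d = 0.2 + 0.16
d = 0.360 m

0.360


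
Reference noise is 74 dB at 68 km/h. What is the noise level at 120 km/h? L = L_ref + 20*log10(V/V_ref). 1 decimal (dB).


V/V_ref = 120 / 68 = 1.764706
log10(1.764706) = 0.246672
20 * 0.246672 = 4.9334
L = 74 + 4.9334 = 78.9 dB

78.9


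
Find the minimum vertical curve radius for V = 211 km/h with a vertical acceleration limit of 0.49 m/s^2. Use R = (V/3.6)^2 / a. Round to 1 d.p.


Convert speed: V = 211 / 3.6 = 58.6111 m/s
V^2 = 3435.2623 m^2/s^2
R_v = 3435.2623 / 0.49
R_v = 7010.7 m

7010.7


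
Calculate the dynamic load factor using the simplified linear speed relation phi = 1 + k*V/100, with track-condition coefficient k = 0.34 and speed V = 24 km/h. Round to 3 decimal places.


phi = 1 + k * V / 100
phi = 1 + 0.34 * 24 / 100
phi = 1 + 0.0816
phi = 1.082

1.082


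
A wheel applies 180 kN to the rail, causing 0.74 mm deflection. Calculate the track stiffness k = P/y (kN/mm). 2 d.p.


Track stiffness k = P / y
k = 180 / 0.74
k = 243.24 kN/mm

243.24


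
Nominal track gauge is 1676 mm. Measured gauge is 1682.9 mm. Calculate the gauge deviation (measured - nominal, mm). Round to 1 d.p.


Deviation = measured - nominal
Deviation = 1682.9 - 1676
Deviation = 6.9 mm

6.9


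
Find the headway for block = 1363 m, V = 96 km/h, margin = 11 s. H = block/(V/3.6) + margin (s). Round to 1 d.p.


V = 96 / 3.6 = 26.6667 m/s
Block traversal time = 1363 / 26.6667 = 51.1125 s
Headway = 51.1125 + 11
Headway = 62.1 s

62.1


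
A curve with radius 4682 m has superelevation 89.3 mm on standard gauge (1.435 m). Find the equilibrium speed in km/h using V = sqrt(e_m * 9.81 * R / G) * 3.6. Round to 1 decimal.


Convert cant: e = 89.3 mm = 0.0893 m
V_ms = sqrt(0.0893 * 9.81 * 4682 / 1.435)
V_ms = sqrt(2858.248436) = 53.4626 m/s
V = 53.4626 * 3.6 = 192.5 km/h

192.5


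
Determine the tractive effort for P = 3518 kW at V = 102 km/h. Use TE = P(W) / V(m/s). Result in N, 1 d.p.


Convert: P = 3518 kW = 3518000 W
V = 102 / 3.6 = 28.3333 m/s
TE = 3518000 / 28.3333
TE = 124164.7 N

124164.7


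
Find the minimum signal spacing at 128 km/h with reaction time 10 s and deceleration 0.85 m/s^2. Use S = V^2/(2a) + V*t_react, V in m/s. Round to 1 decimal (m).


V = 128 / 3.6 = 35.5556 m/s
Braking distance = 35.5556^2 / (2*0.85) = 743.6456 m
Sighting distance = 35.5556 * 10 = 355.5556 m
S = 743.6456 + 355.5556 = 1099.2 m

1099.2


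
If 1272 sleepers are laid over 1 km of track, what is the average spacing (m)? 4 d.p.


Spacing = 1000 m / number of sleepers
Spacing = 1000 / 1272
Spacing = 0.7862 m

0.7862


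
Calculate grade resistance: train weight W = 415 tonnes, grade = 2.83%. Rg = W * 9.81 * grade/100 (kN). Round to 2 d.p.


Rg = W * 9.81 * grade / 100
Rg = 415 * 9.81 * 2.83 / 100
Rg = 4071.15 * 0.0283
Rg = 115.21 kN

115.21


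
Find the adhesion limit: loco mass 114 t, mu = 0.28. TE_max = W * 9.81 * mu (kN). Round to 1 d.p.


TE_max = W * g * mu
TE_max = 114 * 9.81 * 0.28
TE_max = 1118.34 * 0.28
TE_max = 313.1 kN

313.1


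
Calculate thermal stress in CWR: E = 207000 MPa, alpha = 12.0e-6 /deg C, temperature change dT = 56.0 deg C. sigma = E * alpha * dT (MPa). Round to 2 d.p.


sigma = E * alpha * dT
sigma = 207000 * 12.0e-6 * 56.0
sigma = 2.484 * 56.0
sigma = 139.10 MPa

139.10


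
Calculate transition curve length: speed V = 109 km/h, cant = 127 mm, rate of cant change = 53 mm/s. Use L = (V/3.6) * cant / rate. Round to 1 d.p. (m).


Convert speed: V = 109 / 3.6 = 30.2778 m/s
L = 30.2778 * 127 / 53
L = 3845.2778 / 53
L = 72.6 m

72.6


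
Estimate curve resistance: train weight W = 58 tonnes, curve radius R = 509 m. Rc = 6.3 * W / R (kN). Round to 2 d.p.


Rc = 6.3 * W / R
Rc = 6.3 * 58 / 509
Rc = 365.4 / 509
Rc = 0.72 kN

0.72


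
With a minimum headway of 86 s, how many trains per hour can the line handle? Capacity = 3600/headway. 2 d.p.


Capacity = 3600 / headway
Capacity = 3600 / 86
Capacity = 41.86 trains/hour

41.86


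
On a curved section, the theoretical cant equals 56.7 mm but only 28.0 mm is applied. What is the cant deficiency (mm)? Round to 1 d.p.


Cant deficiency = equilibrium cant - actual cant
CD = 56.7 - 28.0
CD = 28.7 mm

28.7


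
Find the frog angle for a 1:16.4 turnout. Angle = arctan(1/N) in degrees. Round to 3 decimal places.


1/N = 1/16.4 = 0.060976
angle = arctan(0.060976) = 0.0609 rad
angle = 0.0609 * 180/pi = 3.489 degrees

3.489


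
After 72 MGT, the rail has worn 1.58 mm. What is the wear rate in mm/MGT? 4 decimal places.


Wear rate = total wear / cumulative tonnage
Rate = 1.58 / 72
Rate = 0.0219 mm/MGT

0.0219


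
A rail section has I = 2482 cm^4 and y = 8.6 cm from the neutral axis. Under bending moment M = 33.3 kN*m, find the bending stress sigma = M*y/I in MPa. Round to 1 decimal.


Convert units:
M = 33.3 kN*m = 33300000 N*mm
y = 8.6 cm = 86 mm
I = 2482 cm^4 = 24820000 mm^4
sigma = 33300000 * 86 / 24820000
sigma = 115.4 MPa

115.4


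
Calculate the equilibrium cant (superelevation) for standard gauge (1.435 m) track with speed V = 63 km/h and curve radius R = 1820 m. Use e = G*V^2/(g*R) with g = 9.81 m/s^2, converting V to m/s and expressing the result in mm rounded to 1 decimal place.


Convert speed: V = 63 / 3.6 = 17.5 m/s
Apply formula: e = 1.435 * 17.5^2 / (9.81 * 1820)
e = 1.435 * 306.25 / 17854.2
e = 0.024614 m = 24.6 mm

24.6


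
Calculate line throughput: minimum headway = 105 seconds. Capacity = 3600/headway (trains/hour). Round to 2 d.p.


Capacity = 3600 / headway
Capacity = 3600 / 105
Capacity = 34.29 trains/hour

34.29


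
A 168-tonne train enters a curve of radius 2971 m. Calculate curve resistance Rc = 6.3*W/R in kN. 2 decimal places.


Rc = 6.3 * W / R
Rc = 6.3 * 168 / 2971
Rc = 1058.4 / 2971
Rc = 0.36 kN

0.36


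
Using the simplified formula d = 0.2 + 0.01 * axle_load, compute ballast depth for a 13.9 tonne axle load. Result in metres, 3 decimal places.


d = 0.2 + 0.01 * 13.9
d = 0.2 + 0.139
d = 0.339 m

0.339


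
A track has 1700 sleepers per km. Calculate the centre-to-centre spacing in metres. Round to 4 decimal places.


Spacing = 1000 m / number of sleepers
Spacing = 1000 / 1700
Spacing = 0.5882 m

0.5882


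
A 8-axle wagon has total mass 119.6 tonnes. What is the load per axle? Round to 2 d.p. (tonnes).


Load per axle = total weight / number of axles
Load = 119.6 / 8
Load = 14.95 tonnes

14.95


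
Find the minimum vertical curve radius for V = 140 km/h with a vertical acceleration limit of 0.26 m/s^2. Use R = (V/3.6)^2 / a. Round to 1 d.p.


Convert speed: V = 140 / 3.6 = 38.8889 m/s
V^2 = 1512.3457 m^2/s^2
R_v = 1512.3457 / 0.26
R_v = 5816.7 m

5816.7


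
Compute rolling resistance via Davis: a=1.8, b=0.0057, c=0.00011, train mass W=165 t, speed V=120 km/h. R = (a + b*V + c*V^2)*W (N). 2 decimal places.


b*V = 0.0057 * 120 = 0.684
c*V^2 = 0.00011 * 14400 = 1.584
R_per_t = 1.8 + 0.684 + 1.584 = 4.068 N/t
R_total = 4.068 * 165 = 671.22 N

671.22


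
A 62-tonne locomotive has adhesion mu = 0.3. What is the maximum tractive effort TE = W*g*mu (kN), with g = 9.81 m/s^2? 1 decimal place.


TE_max = W * g * mu
TE_max = 62 * 9.81 * 0.3
TE_max = 608.22 * 0.3
TE_max = 182.5 kN

182.5


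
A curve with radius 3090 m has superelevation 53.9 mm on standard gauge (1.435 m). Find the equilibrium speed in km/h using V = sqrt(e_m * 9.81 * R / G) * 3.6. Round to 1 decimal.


Convert cant: e = 53.9 mm = 0.0539 m
V_ms = sqrt(0.0539 * 9.81 * 3090 / 1.435)
V_ms = sqrt(1138.582098) = 33.7429 m/s
V = 33.7429 * 3.6 = 121.5 km/h

121.5


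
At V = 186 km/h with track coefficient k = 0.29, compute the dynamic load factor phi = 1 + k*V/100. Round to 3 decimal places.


phi = 1 + k * V / 100
phi = 1 + 0.29 * 186 / 100
phi = 1 + 0.5394
phi = 1.539

1.539


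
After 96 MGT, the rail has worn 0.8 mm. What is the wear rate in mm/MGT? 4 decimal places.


Wear rate = total wear / cumulative tonnage
Rate = 0.8 / 96
Rate = 0.0083 mm/MGT

0.0083


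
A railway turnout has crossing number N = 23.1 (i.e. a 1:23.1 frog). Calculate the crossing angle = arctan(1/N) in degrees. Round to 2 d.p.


1/N = 1/23.1 = 0.04329
angle = arctan(0.04329) = 0.043263 rad
angle = 0.043263 * 180/pi = 2.48 degrees

2.48


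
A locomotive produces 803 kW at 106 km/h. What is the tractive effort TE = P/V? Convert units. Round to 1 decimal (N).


Convert: P = 803 kW = 803000 W
V = 106 / 3.6 = 29.4444 m/s
TE = 803000 / 29.4444
TE = 27271.7 N

27271.7


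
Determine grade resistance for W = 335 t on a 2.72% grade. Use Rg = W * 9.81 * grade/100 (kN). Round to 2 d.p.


Rg = W * 9.81 * grade / 100
Rg = 335 * 9.81 * 2.72 / 100
Rg = 3286.35 * 0.0272
Rg = 89.39 kN

89.39


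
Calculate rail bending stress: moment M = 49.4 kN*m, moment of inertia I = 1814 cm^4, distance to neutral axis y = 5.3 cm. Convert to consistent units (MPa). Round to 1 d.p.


Convert units:
M = 49.4 kN*m = 49400000 N*mm
y = 5.3 cm = 53 mm
I = 1814 cm^4 = 18140000 mm^4
sigma = 49400000 * 53 / 18140000
sigma = 144.3 MPa

144.3


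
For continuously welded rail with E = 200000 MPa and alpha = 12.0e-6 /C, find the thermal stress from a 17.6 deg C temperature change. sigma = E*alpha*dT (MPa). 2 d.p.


sigma = E * alpha * dT
sigma = 200000 * 12.0e-6 * 17.6
sigma = 2.4 * 17.6
sigma = 42.24 MPa

42.24


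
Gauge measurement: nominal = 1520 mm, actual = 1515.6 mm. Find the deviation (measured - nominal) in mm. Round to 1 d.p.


Deviation = measured - nominal
Deviation = 1515.6 - 1520
Deviation = -4.4 mm

-4.4


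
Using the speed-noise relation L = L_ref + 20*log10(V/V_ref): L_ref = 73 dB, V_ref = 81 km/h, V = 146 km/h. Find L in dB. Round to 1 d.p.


V/V_ref = 146 / 81 = 1.802469
log10(1.802469) = 0.255868
20 * 0.255868 = 5.1174
L = 73 + 5.1174 = 78.1 dB

78.1


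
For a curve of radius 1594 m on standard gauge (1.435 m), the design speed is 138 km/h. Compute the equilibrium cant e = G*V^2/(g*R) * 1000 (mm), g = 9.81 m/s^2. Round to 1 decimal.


Convert speed: V = 138 / 3.6 = 38.3333 m/s
Apply formula: e = 1.435 * 38.3333^2 / (9.81 * 1594)
e = 1.435 * 1469.4444 / 15637.14
e = 0.134849 m = 134.8 mm

134.8


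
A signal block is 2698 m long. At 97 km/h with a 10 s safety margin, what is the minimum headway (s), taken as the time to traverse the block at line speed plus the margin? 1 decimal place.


V = 97 / 3.6 = 26.9444 m/s
Block traversal time = 2698 / 26.9444 = 100.132 s
Headway = 100.132 + 10
Headway = 110.1 s

110.1


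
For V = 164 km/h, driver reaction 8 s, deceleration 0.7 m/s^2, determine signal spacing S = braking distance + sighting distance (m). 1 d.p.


V = 164 / 3.6 = 45.5556 m/s
Braking distance = 45.5556^2 / (2*0.7) = 1482.3633 m
Sighting distance = 45.5556 * 8 = 364.4444 m
S = 1482.3633 + 364.4444 = 1846.8 m

1846.8


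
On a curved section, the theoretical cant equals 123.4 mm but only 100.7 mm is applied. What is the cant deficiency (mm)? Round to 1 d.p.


Cant deficiency = equilibrium cant - actual cant
CD = 123.4 - 100.7
CD = 22.7 mm

22.7


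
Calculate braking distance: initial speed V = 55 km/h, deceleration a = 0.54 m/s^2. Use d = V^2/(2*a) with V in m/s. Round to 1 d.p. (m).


Convert speed: V = 55 / 3.6 = 15.2778 m/s
V^2 = 233.4105
d = 233.4105 / (2 * 0.54)
d = 233.4105 / 1.08
d = 216.1 m

216.1
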